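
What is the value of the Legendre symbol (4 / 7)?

1

Euler's criterion: (4/7) ≡ 4^3 (mod 7).
4^2 ≡ 2 (mod 7)
4^3 = 4^(2+1) ≡ 1 (mod 7).
Result is 1, so (4/7) = 1.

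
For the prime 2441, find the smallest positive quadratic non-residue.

(2/2441) = +1, so 2 is a residue.
(3/2441) = −1, so 3 is the smallest positive non-residue mod 2441.

3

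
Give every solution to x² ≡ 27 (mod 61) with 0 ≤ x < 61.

24, 37

61 ≡ 1 (mod 4), so we find a root by search.
Trying successive values, 24² = 576 ≡ 27 (mod 61). The other root is 61 − 24 = 37.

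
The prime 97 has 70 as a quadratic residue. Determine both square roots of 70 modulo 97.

19, 78

97 ≡ 1 (mod 4), so we find a root by search.
Trying successive values, 19² = 361 ≡ 70 (mod 97). The other root is 97 − 19 = 78.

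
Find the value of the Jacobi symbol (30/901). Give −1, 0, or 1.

-1

Pull out 2: since 901 ≡ 5 (mod 8), (2/901) = -1.
Reciprocity: 15 ≡ 3 and 901 ≡ 1 (mod 4), so (15/901) = +(901/15).
Reduce top mod 15: now compute (1/15).
Reached (1/15) = 1. Collecting the sign flips along the way, the symbol is -1.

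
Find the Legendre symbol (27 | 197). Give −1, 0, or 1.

-1

Euler's criterion: (27/197) ≡ 27^98 (mod 197).
27^2 ≡ 138 (mod 197)
27^4 ≡ 132 (mod 197)
27^8 ≡ 88 (mod 197)
27^16 ≡ 61 (mod 197)
27^32 ≡ 175 (mod 197)
27^64 ≡ 90 (mod 197)
27^98 = 27^(64+32+2) ≡ 196 (mod 197).
Result is 196 ≡ −1, so (27/197) = −1.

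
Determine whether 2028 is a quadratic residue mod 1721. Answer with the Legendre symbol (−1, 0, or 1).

-1

First reduce: 2028 ≡ 307 (mod 1721).
Reciprocity: 307 ≡ 3 and 1721 ≡ 1 (mod 4), so (307/1721) = +(1721/307).
Reduce top mod 307: now compute (186/307).
Pull out 2: since 307 ≡ 3 (mod 8), (2/307) = -1.
Reciprocity: 93 ≡ 1 and 307 ≡ 3 (mod 4), so (93/307) = +(307/93).
Reduce top mod 93: now compute (28/93).
Pull out 2^2: since 93 ≡ 5 (mod 8), (2/93) = -1, so (2/93)^2 = +1.
Reciprocity: 7 ≡ 3 and 93 ≡ 1 (mod 4), so (7/93) = +(93/7).
Reduce top mod 7: now compute (2/7).
Pull out 2: since 7 ≡ 7 (mod 8), (2/7) = +1.
Reached (1/7) = 1. Collecting the sign flips along the way, the symbol is -1.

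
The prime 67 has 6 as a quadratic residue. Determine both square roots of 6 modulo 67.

26, 41

Since 67 ≡ 3 (mod 4), a square root of 6 is 6^((67+1)/4) = 6^17 mod 67.
Repeated squaring: 6^2≡36, 6^4≡23, 6^8≡60, 6^16≡49 (mod 67).
6^17 = 6^(16+1) ≡ 26 (mod 67).
Check: 26² = 676 ≡ 6 (mod 67). The two roots are 26 and 41.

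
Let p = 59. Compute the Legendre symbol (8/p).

-1

Euler's criterion: (8/59) ≡ 8^29 (mod 59).
8^2 ≡ 5 (mod 59)
8^4 ≡ 25 (mod 59)
8^8 ≡ 35 (mod 59)
8^16 ≡ 45 (mod 59)
8^29 = 8^(16+8+4+1) ≡ 58 (mod 59).
Result is 58 ≡ −1, so (8/59) = −1.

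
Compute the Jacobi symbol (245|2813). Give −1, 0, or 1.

Reciprocity: 245 ≡ 1 and 2813 ≡ 1 (mod 4), so (245/2813) = +(2813/245).
Reduce top mod 245: now compute (118/245).
Pull out 2: since 245 ≡ 5 (mod 8), (2/245) = -1.
Reciprocity: 59 ≡ 3 and 245 ≡ 1 (mod 4), so (59/245) = +(245/59).
Reduce top mod 59: now compute (9/59).
Reciprocity: 9 ≡ 1 and 59 ≡ 3 (mod 4), so (9/59) = +(59/9).
Reduce top mod 9: now compute (5/9).
Reciprocity: 5 ≡ 1 and 9 ≡ 1 (mod 4), so (5/9) = +(9/5).
Reduce top mod 5: now compute (4/5).
Pull out 2^2: since 5 ≡ 5 (mod 8), (2/5) = -1, so (2/5)^2 = +1.
Reached (1/5) = 1. Collecting the sign flips along the way, the symbol is -1.

-1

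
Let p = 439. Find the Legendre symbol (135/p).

Reciprocity: 135 ≡ 3 and 439 ≡ 3 (mod 4), so (135/439) = −(439/135).
Reduce top mod 135: now compute (34/135).
Pull out 2: since 135 ≡ 7 (mod 8), (2/135) = +1.
Reciprocity: 17 ≡ 1 and 135 ≡ 3 (mod 4), so (17/135) = +(135/17).
Reduce top mod 17: now compute (16/17).
Pull out 2^4: since 17 ≡ 1 (mod 8), (2/17) = +1, so (2/17)^4 = +1.
Reached (1/17) = 1. Collecting the sign flips along the way, the symbol is -1.

-1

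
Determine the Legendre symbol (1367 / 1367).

First reduce: 1367 ≡ 0 (mod 1367).
Top reduces to 0: gcd > 1, so the symbol is 0.

0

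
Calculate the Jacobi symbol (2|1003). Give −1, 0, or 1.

-1

Pull out 2: since 1003 ≡ 3 (mod 8), (2/1003) = -1.
Reached (1/1003) = 1. Collecting the sign flips along the way, the symbol is -1.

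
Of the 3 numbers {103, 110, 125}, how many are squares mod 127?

(103/127) = +1 → QR.
(110/127) = -1 → non-residue.
(125/127) = -1 → non-residue.
Total quadratic residues among the 3: 1.

1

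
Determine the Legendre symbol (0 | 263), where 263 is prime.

Top reduces to 0: gcd > 1, so the symbol is 0.

0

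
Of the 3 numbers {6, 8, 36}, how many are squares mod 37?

(6/37) = -1 → non-residue.
(8/37) = -1 → non-residue.
(36/37) = +1 → QR.
Total quadratic residues among the 3: 1.

1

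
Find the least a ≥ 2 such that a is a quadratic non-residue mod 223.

3

(2/223) = +1, so 2 is a residue.
(3/223) = −1, so 3 is the smallest positive non-residue mod 223.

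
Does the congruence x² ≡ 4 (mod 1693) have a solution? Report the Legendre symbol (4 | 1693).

Pull out 2^2: since 1693 ≡ 5 (mod 8), (2/1693) = -1, so (2/1693)^2 = +1.
Reached (1/1693) = 1. Collecting the sign flips along the way, the symbol is +1.

1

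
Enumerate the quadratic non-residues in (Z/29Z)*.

2, 3, 8, 10, 11, 12, 14, 15, 17, 18, 19, 21, 26, 27

Square k = 1,…,14 (k and 29−k give the same square):
1²=1, 2²=4, 3²=9, 4²=16, 5²=25, 6²≡7, 7²≡20, 8²≡6, 9²≡23, 10²≡13, 11²≡5, 12²≡28, 13²≡24, 14²≡22 (mod 29).
The residues are {1, 4, 5, 6, 7, 9, 13, 16, 20, 22, 23, 24, 25, 28}; the non-residues are the remaining 14 nonzero classes.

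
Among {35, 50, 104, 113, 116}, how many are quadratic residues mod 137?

1

(35/137) = -1 → non-residue.
(50/137) = +1 → QR.
(104/137) = -1 → non-residue.
(113/137) = -1 → non-residue.
(116/137) = -1 → non-residue.
Total quadratic residues among the 5: 1.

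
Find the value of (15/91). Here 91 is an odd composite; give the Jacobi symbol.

Reciprocity: 15 ≡ 3 and 91 ≡ 3 (mod 4), so (15/91) = −(91/15).
Reduce top mod 15: now compute (1/15).
Reached (1/15) = 1. Collecting the sign flips along the way, the symbol is -1.

-1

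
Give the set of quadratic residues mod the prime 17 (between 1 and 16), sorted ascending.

Square k = 1,…,8 (k and 17−k give the same square):
1²=1, 2²=4, 3²=9, 4²=16, 5²≡8, 6²≡2, 7²≡15, 8²≡13 (mod 17).
So the quadratic residues mod 17 are {1, 2, 4, 8, 9, 13, 15, 16}.

1 2 4 8 9 13 15 16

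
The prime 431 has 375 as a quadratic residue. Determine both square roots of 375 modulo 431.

Since 431 ≡ 3 (mod 4), a square root of 375 is 375^((431+1)/4) = 375^108 mod 431.
Repeated squaring: 375^2≡119, 375^4≡369, 375^8≡396, 375^16≡363, 375^32≡314, 375^64≡328 (mod 431).
375^108 = 375^(64+32+8+4) ≡ 176 (mod 431).
Check: 176² = 30976 ≡ 375 (mod 431). The two roots are 176 and 255.

176, 255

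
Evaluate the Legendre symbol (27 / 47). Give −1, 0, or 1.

Reciprocity: 27 ≡ 3 and 47 ≡ 3 (mod 4), so (27/47) = −(47/27).
Reduce top mod 27: now compute (20/27).
Pull out 2^2: since 27 ≡ 3 (mod 8), (2/27) = -1, so (2/27)^2 = +1.
Reciprocity: 5 ≡ 1 and 27 ≡ 3 (mod 4), so (5/27) = +(27/5).
Reduce top mod 5: now compute (2/5).
Pull out 2: since 5 ≡ 5 (mod 8), (2/5) = -1.
Reached (1/5) = 1. Collecting the sign flips along the way, the symbol is +1.

1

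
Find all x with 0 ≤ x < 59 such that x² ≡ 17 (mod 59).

28, 31

Since 59 ≡ 3 (mod 4), a square root of 17 is 17^((59+1)/4) = 17^15 mod 59.
Repeated squaring: 17^2≡53, 17^4≡36, 17^8≡57 (mod 59).
17^15 = 17^(8+4+2+1) ≡ 28 (mod 59).
Check: 28² = 784 ≡ 17 (mod 59). The two roots are 28 and 31.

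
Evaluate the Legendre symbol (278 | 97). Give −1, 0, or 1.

Euler's criterion: (278/97) ≡ 84^48 (mod 97).
84^2 ≡ 72 (mod 97)
84^4 ≡ 43 (mod 97)
84^8 ≡ 6 (mod 97)
84^16 ≡ 36 (mod 97)
84^32 ≡ 35 (mod 97)
84^48 = 84^(32+16) ≡ 96 (mod 97).
Result is 96 ≡ −1, so (278/97) = −1.

-1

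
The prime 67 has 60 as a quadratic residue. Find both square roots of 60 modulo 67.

Since 67 ≡ 3 (mod 4), a square root of 60 is 60^((67+1)/4) = 60^17 mod 67.
Repeated squaring: 60^2≡49, 60^4≡56, 60^8≡54, 60^16≡35 (mod 67).
60^17 = 60^(16+1) ≡ 23 (mod 67).
Check: 23² = 529 ≡ 60 (mod 67). The two roots are 23 and 44.

23, 44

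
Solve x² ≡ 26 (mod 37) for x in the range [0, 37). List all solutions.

37 ≡ 1 (mod 4), so we find a root by search.
Trying successive values, 10² = 100 ≡ 26 (mod 37). The other root is 37 − 10 = 27.

10, 27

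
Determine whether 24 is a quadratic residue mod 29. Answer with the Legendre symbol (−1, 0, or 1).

1

Pull out 2^3: since 29 ≡ 5 (mod 8), (2/29) = -1, so (2/29)^3 = -1.
Reciprocity: 3 ≡ 3 and 29 ≡ 1 (mod 4), so (3/29) = +(29/3).
Reduce top mod 3: now compute (2/3).
Pull out 2: since 3 ≡ 3 (mod 8), (2/3) = -1.
Reached (1/3) = 1. Collecting the sign flips along the way, the symbol is +1.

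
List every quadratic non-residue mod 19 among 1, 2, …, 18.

2 3 8 10 12 13 14 15 18

Square k = 1,…,9 (k and 19−k give the same square):
1²=1, 2²=4, 3²=9, 4²=16, 5²≡6, 6²≡17, 7²≡11, 8²≡7, 9²≡5 (mod 19).
The residues are {1, 4, 5, 6, 7, 9, 11, 16, 17}; the non-residues are the remaining 9 nonzero classes.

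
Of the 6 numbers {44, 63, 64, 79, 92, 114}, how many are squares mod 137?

(44/137) = +1 → QR.
(63/137) = +1 → QR.
(64/137) = +1 → QR.
(79/137) = -1 → non-residue.
(92/137) = -1 → non-residue.
(114/137) = -1 → non-residue.
Total quadratic residues among the 6: 3.

3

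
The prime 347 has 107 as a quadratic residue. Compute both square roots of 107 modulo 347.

169, 178

Since 347 ≡ 3 (mod 4), a square root of 107 is 107^((347+1)/4) = 107^87 mod 347.
Repeated squaring: 107^2≡345, 107^4≡4, 107^8≡16, 107^16≡256, 107^32≡300, 107^64≡127 (mod 347).
107^87 = 107^(64+16+4+2+1) ≡ 169 (mod 347).
Check: 169² = 28561 ≡ 107 (mod 347). The two roots are 169 and 178.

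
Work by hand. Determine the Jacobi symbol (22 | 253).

0

Pull out 2: since 253 ≡ 5 (mod 8), (2/253) = -1.
Reciprocity: 11 ≡ 3 and 253 ≡ 1 (mod 4), so (11/253) = +(253/11).
Reduce top mod 11: now compute (0/11).
Top reduces to 0: gcd > 1, so the symbol is 0.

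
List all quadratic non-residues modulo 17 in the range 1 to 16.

3 5 6 7 10 11 12 14

Square k = 1,…,8 (k and 17−k give the same square):
1²=1, 2²=4, 3²=9, 4²=16, 5²≡8, 6²≡2, 7²≡15, 8²≡13 (mod 17).
The residues are {1, 2, 4, 8, 9, 13, 15, 16}; the non-residues are the remaining 8 nonzero classes.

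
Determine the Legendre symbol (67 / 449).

1

Reciprocity: 67 ≡ 3 and 449 ≡ 1 (mod 4), so (67/449) = +(449/67).
Reduce top mod 67: now compute (47/67).
Reciprocity: 47 ≡ 3 and 67 ≡ 3 (mod 4), so (47/67) = −(67/47).
Reduce top mod 47: now compute (20/47).
Pull out 2^2: since 47 ≡ 7 (mod 8), (2/47) = +1, so (2/47)^2 = +1.
Reciprocity: 5 ≡ 1 and 47 ≡ 3 (mod 4), so (5/47) = +(47/5).
Reduce top mod 5: now compute (2/5).
Pull out 2: since 5 ≡ 5 (mod 8), (2/5) = -1.
Reached (1/5) = 1. Collecting the sign flips along the way, the symbol is +1.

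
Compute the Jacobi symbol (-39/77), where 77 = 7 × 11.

-1

First reduce: -39 ≡ 38 (mod 77).
Pull out 2: since 77 ≡ 5 (mod 8), (2/77) = -1.
Reciprocity: 19 ≡ 3 and 77 ≡ 1 (mod 4), so (19/77) = +(77/19).
Reduce top mod 19: now compute (1/19).
Reached (1/19) = 1. Collecting the sign flips along the way, the symbol is -1.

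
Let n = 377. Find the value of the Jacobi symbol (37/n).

Reciprocity: 37 ≡ 1 and 377 ≡ 1 (mod 4), so (37/377) = +(377/37).
Reduce top mod 37: now compute (7/37).
Reciprocity: 7 ≡ 3 and 37 ≡ 1 (mod 4), so (7/37) = +(37/7).
Reduce top mod 7: now compute (2/7).
Pull out 2: since 7 ≡ 7 (mod 8), (2/7) = +1.
Reached (1/7) = 1. Collecting the sign flips along the way, the symbol is +1.

1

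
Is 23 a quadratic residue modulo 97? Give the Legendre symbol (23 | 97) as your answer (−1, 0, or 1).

-1

Reciprocity: 23 ≡ 3 and 97 ≡ 1 (mod 4), so (23/97) = +(97/23).
Reduce top mod 23: now compute (5/23).
Reciprocity: 5 ≡ 1 and 23 ≡ 3 (mod 4), so (5/23) = +(23/5).
Reduce top mod 5: now compute (3/5).
Reciprocity: 3 ≡ 3 and 5 ≡ 1 (mod 4), so (3/5) = +(5/3).
Reduce top mod 3: now compute (2/3).
Pull out 2: since 3 ≡ 3 (mod 8), (2/3) = -1.
Reached (1/3) = 1. Collecting the sign flips along the way, the symbol is -1.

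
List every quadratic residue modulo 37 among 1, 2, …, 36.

Square k = 1,…,18 (k and 37−k give the same square):
1²=1, 2²=4, 3²=9, 4²=16, 5²=25, 6²=36, 7²≡12, 8²≡27, 9²≡7, 10²≡26, 11²≡10, 12²≡33, 13²≡21, 14²≡11, 15²≡3, 16²≡34, 17²≡30, 18²≡28 (mod 37).
So the quadratic residues mod 37 are {1, 3, 4, 7, 9, 10, 11, 12, 16, 21, 25, 26, 27, 28, 30, 33, 34, 36}.

1 3 4 7 9 10 11 12 16 21 25 26 27 28 30 33 34 36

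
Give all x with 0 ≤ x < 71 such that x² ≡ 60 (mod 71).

29, 42

Since 71 ≡ 3 (mod 4), a square root of 60 is 60^((71+1)/4) = 60^18 mod 71.
Repeated squaring: 60^2≡50, 60^4≡15, 60^8≡12, 60^16≡2 (mod 71).
60^18 = 60^(16+2) ≡ 29 (mod 71).
Check: 29² = 841 ≡ 60 (mod 71). The two roots are 29 and 42.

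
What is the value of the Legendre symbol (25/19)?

1

Euler's criterion: (25/19) ≡ 6^9 (mod 19).
6^2 ≡ 17 (mod 19)
6^4 ≡ 4 (mod 19)
6^8 ≡ 16 (mod 19)
6^9 = 6^(8+1) ≡ 1 (mod 19).
Result is 1, so (25/19) = 1.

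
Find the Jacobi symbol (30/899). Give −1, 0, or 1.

-1

Pull out 2: since 899 ≡ 3 (mod 8), (2/899) = -1.
Reciprocity: 15 ≡ 3 and 899 ≡ 3 (mod 4), so (15/899) = −(899/15).
Reduce top mod 15: now compute (14/15).
Pull out 2: since 15 ≡ 7 (mod 8), (2/15) = +1.
Reciprocity: 7 ≡ 3 and 15 ≡ 3 (mod 4), so (7/15) = −(15/7).
Reduce top mod 7: now compute (1/7).
Reached (1/7) = 1. Collecting the sign flips along the way, the symbol is -1.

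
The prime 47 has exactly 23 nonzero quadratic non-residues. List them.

5 10 11 13 15 19 20 22 23 26 29 30 31 33 35 38 39 40 41 43 44 45 46

Square k = 1,…,23 (k and 47−k give the same square):
1²=1, 2²=4, 3²=9, 4²=16, 5²=25, 6²=36, 7²≡2, 8²≡17, 9²≡34, 10²≡6, 11²≡27, 12²≡3, 13²≡28, 14²≡8, 15²≡37, 16²≡21, 17²≡7, 18²≡42, 19²≡32, 20²≡24, 21²≡18, 22²≡14, 23²≡12 (mod 47).
The residues are {1, 2, 3, 4, 6, 7, 8, 9, 12, 14, 16, 17, 18, 21, 24, 25, 27, 28, 32, 34, 36, 37, 42}; the non-residues are the remaining 23 nonzero classes.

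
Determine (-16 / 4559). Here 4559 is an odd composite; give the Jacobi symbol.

-1

First reduce: -16 ≡ 4543 (mod 4559).
Reciprocity: 4543 ≡ 3 and 4559 ≡ 3 (mod 4), so (4543/4559) = −(4559/4543).
Reduce top mod 4543: now compute (16/4543).
Pull out 2^4: since 4543 ≡ 7 (mod 8), (2/4543) = +1, so (2/4543)^4 = +1.
Reached (1/4543) = 1. Collecting the sign flips along the way, the symbol is -1.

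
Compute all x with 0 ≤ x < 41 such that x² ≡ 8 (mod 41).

7, 34

41 ≡ 1 (mod 4), so we find a root by search.
Trying successive values, 7² = 49 ≡ 8 (mod 41). The other root is 41 − 7 = 34.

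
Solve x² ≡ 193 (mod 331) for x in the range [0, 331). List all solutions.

Since 331 ≡ 3 (mod 4), a square root of 193 is 193^((331+1)/4) = 193^83 mod 331.
Repeated squaring: 193^2≡177, 193^4≡215, 193^8≡216, 193^16≡316, 193^32≡225, 193^64≡313 (mod 331).
193^83 = 193^(64+16+2+1) ≡ 155 (mod 331).
Check: 155² = 24025 ≡ 193 (mod 331). The two roots are 155 and 176.

155, 176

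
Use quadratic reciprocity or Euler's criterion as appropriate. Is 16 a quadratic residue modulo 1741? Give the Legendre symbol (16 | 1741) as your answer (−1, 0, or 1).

Pull out 2^4: since 1741 ≡ 5 (mod 8), (2/1741) = -1, so (2/1741)^4 = +1.
Reached (1/1741) = 1. Collecting the sign flips along the way, the symbol is +1.

1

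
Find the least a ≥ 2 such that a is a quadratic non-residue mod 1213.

2

(2/1213) = −1, so 2 is the smallest positive non-residue mod 1213.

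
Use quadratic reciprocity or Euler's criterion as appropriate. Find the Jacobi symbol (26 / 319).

-1

Pull out 2: since 319 ≡ 7 (mod 8), (2/319) = +1.
Reciprocity: 13 ≡ 1 and 319 ≡ 3 (mod 4), so (13/319) = +(319/13).
Reduce top mod 13: now compute (7/13).
Reciprocity: 7 ≡ 3 and 13 ≡ 1 (mod 4), so (7/13) = +(13/7).
Reduce top mod 7: now compute (6/7).
Pull out 2: since 7 ≡ 7 (mod 8), (2/7) = +1.
Reciprocity: 3 ≡ 3 and 7 ≡ 3 (mod 4), so (3/7) = −(7/3).
Reduce top mod 3: now compute (1/3).
Reached (1/3) = 1. Collecting the sign flips along the way, the symbol is -1.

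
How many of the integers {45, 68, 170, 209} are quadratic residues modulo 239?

(45/239) = +1 → QR.
(68/239) = +1 → QR.
(170/239) = +1 → QR.
(209/239) = -1 → non-residue.
Total quadratic residues among the 4: 3.

3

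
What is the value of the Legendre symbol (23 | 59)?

Reciprocity: 23 ≡ 3 and 59 ≡ 3 (mod 4), so (23/59) = −(59/23).
Reduce top mod 23: now compute (13/23).
Reciprocity: 13 ≡ 1 and 23 ≡ 3 (mod 4), so (13/23) = +(23/13).
Reduce top mod 13: now compute (10/13).
Pull out 2: since 13 ≡ 5 (mod 8), (2/13) = -1.
Reciprocity: 5 ≡ 1 and 13 ≡ 1 (mod 4), so (5/13) = +(13/5).
Reduce top mod 5: now compute (3/5).
Reciprocity: 3 ≡ 3 and 5 ≡ 1 (mod 4), so (3/5) = +(5/3).
Reduce top mod 3: now compute (2/3).
Pull out 2: since 3 ≡ 3 (mod 8), (2/3) = -1.
Reached (1/3) = 1. Collecting the sign flips along the way, the symbol is -1.

-1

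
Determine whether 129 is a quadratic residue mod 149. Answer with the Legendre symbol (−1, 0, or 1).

Euler's criterion: (129/149) ≡ 129^74 (mod 149).
129^2 ≡ 102 (mod 149)
129^4 ≡ 123 (mod 149)
129^8 ≡ 80 (mod 149)
129^16 ≡ 142 (mod 149)
129^32 ≡ 49 (mod 149)
129^64 ≡ 17 (mod 149)
129^74 = 129^(64+8+2) ≡ 1 (mod 149).
Result is 1, so (129/149) = 1.

1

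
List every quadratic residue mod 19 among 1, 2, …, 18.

1 4 5 6 7 9 11 16 17

Square k = 1,…,9 (k and 19−k give the same square):
1²=1, 2²=4, 3²=9, 4²=16, 5²≡6, 6²≡17, 7²≡11, 8²≡7, 9²≡5 (mod 19).
So the quadratic residues mod 19 are {1, 4, 5, 6, 7, 9, 11, 16, 17}.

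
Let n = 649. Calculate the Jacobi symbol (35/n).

-1

Reciprocity: 35 ≡ 3 and 649 ≡ 1 (mod 4), so (35/649) = +(649/35).
Reduce top mod 35: now compute (19/35).
Reciprocity: 19 ≡ 3 and 35 ≡ 3 (mod 4), so (19/35) = −(35/19).
Reduce top mod 19: now compute (16/19).
Pull out 2^4: since 19 ≡ 3 (mod 8), (2/19) = -1, so (2/19)^4 = +1.
Reached (1/19) = 1. Collecting the sign flips along the way, the symbol is -1.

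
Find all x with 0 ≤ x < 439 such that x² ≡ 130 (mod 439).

215, 224

Since 439 ≡ 3 (mod 4), a square root of 130 is 130^((439+1)/4) = 130^110 mod 439.
Repeated squaring: 130^2≡218, 130^4≡112, 130^8≡252, 130^16≡288, 130^32≡412, 130^64≡290 (mod 439).
130^110 = 130^(64+32+8+4+2) ≡ 224 (mod 439).
Check: 224² = 50176 ≡ 130 (mod 439). The two roots are 215 and 224.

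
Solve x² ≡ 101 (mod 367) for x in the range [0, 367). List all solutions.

44, 323

Since 367 ≡ 3 (mod 4), a square root of 101 is 101^((367+1)/4) = 101^92 mod 367.
Repeated squaring: 101^2≡292, 101^4≡120, 101^8≡87, 101^16≡229, 101^32≡327, 101^64≡132 (mod 367).
101^92 = 101^(64+16+8+4) ≡ 323 (mod 367).
Check: 323² = 104329 ≡ 101 (mod 367). The two roots are 44 and 323.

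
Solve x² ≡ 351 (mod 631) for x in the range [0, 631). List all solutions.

211, 420

Since 631 ≡ 3 (mod 4), a square root of 351 is 351^((631+1)/4) = 351^158 mod 631.
Repeated squaring: 351^2≡156, 351^4≡358, 351^8≡71, 351^16≡624, 351^32≡49, 351^64≡508, 351^128≡616 (mod 631).
351^158 = 351^(128+16+8+4+2) ≡ 420 (mod 631).
Check: 420² = 176400 ≡ 351 (mod 631). The two roots are 211 and 420.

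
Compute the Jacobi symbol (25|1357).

1

Reciprocity: 25 ≡ 1 and 1357 ≡ 1 (mod 4), so (25/1357) = +(1357/25).
Reduce top mod 25: now compute (7/25).
Reciprocity: 7 ≡ 3 and 25 ≡ 1 (mod 4), so (7/25) = +(25/7).
Reduce top mod 7: now compute (4/7).
Pull out 2^2: since 7 ≡ 7 (mod 8), (2/7) = +1, so (2/7)^2 = +1.
Reached (1/7) = 1. Collecting the sign flips along the way, the symbol is +1.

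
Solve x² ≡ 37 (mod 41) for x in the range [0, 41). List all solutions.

41 ≡ 1 (mod 4), so we find a root by search.
Trying successive values, 18² = 324 ≡ 37 (mod 41). The other root is 41 − 18 = 23.

18, 23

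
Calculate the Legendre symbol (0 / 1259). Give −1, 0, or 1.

0

Top reduces to 0: gcd > 1, so the symbol is 0.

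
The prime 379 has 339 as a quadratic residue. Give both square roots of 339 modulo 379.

115, 264

Since 379 ≡ 3 (mod 4), a square root of 339 is 339^((379+1)/4) = 339^95 mod 379.
Repeated squaring: 339^2≡84, 339^4≡234, 339^8≡180, 339^16≡185, 339^32≡115, 339^64≡339 (mod 379).
339^95 = 339^(64+16+8+4+2+1) ≡ 115 (mod 379).
Check: 115² = 13225 ≡ 339 (mod 379). The two roots are 115 and 264.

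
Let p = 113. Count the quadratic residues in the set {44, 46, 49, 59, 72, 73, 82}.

(44/113) = +1 → QR.
(46/113) = -1 → non-residue.
(49/113) = +1 → QR.
(59/113) = -1 → non-residue.
(72/113) = +1 → QR.
(73/113) = -1 → non-residue.
(82/113) = +1 → QR.
Total quadratic residues among the 7: 4.

4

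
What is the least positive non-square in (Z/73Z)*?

5

(2/73) = +1, so 2 is a residue.
(3/73) = +1, so 3 is a residue.
(4/73) = +1, so 4 is a residue.
(5/73) = −1, so 5 is the smallest positive non-residue mod 73.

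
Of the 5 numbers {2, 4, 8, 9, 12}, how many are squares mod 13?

(2/13) = -1 → non-residue.
(4/13) = +1 → QR.
(8/13) = -1 → non-residue.
(9/13) = +1 → QR.
(12/13) = +1 → QR.
Total quadratic residues among the 5: 3.

3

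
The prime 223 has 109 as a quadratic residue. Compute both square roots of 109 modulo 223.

46, 177

Since 223 ≡ 3 (mod 4), a square root of 109 is 109^((223+1)/4) = 109^56 mod 223.
Repeated squaring: 109^2≡62, 109^4≡53, 109^8≡133, 109^16≡72, 109^32≡55 (mod 223).
109^56 = 109^(32+16+8) ≡ 177 (mod 223).
Check: 177² = 31329 ≡ 109 (mod 223). The two roots are 46 and 177.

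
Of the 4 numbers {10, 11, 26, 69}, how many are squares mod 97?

1

(10/97) = -1 → non-residue.
(11/97) = +1 → QR.
(26/97) = -1 → non-residue.
(69/97) = -1 → non-residue.
Total quadratic residues among the 4: 1.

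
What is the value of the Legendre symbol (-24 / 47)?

First reduce: -24 ≡ 23 (mod 47).
Reciprocity: 23 ≡ 3 and 47 ≡ 3 (mod 4), so (23/47) = −(47/23).
Reduce top mod 23: now compute (1/23).
Reached (1/23) = 1. Collecting the sign flips along the way, the symbol is -1.

-1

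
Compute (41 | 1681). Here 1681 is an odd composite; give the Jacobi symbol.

0

Reciprocity: 41 ≡ 1 and 1681 ≡ 1 (mod 4), so (41/1681) = +(1681/41).
Reduce top mod 41: now compute (0/41).
Top reduces to 0: gcd > 1, so the symbol is 0.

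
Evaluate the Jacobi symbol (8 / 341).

Pull out 2^3: since 341 ≡ 5 (mod 8), (2/341) = -1, so (2/341)^3 = -1.
Reached (1/341) = 1. Collecting the sign flips along the way, the symbol is -1.

-1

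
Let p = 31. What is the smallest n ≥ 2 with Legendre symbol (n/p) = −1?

(2/31) = +1, so 2 is a residue.
(3/31) = −1, so 3 is the smallest positive non-residue mod 31.

3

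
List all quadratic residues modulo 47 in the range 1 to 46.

Square k = 1,…,23 (k and 47−k give the same square):
1²=1, 2²=4, 3²=9, 4²=16, 5²=25, 6²=36, 7²≡2, 8²≡17, 9²≡34, 10²≡6, 11²≡27, 12²≡3, 13²≡28, 14²≡8, 15²≡37, 16²≡21, 17²≡7, 18²≡42, 19²≡32, 20²≡24, 21²≡18, 22²≡14, 23²≡12 (mod 47).
So the quadratic residues mod 47 are {1, 2, 3, 4, 6, 7, 8, 9, 12, 14, 16, 17, 18, 21, 24, 25, 27, 28, 32, 34, 36, 37, 42}.

1,2,3,4,6,7,8,9,12,14,16,17,18,21,24,25,27,28,32,34,36,37,42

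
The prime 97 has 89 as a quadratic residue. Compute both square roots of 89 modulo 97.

97 ≡ 1 (mod 4), so we find a root by search.
Trying successive values, 34² = 1156 ≡ 89 (mod 97). The other root is 97 − 34 = 63.

34, 63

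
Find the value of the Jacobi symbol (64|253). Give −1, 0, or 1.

1

Pull out 2^6: since 253 ≡ 5 (mod 8), (2/253) = -1, so (2/253)^6 = +1.
Reached (1/253) = 1. Collecting the sign flips along the way, the symbol is +1.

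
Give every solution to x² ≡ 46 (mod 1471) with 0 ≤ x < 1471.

Since 1471 ≡ 3 (mod 4), a square root of 46 is 46^((1471+1)/4) = 46^368 mod 1471.
Repeated squaring: 46^2≡645, 46^4≡1203, 46^8≡1216, 46^16≡301, 46^32≡870, 46^64≡806, 46^128≡925, 46^256≡974 (mod 1471).
46^368 = 46^(256+64+32+16) ≡ 1141 (mod 1471).
Check: 1141² = 1301881 ≡ 46 (mod 1471). The two roots are 330 and 1141.

330, 1141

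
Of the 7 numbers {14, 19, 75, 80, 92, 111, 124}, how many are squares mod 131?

2

(14/131) = -1 → non-residue.
(19/131) = -1 → non-residue.
(75/131) = +1 → QR.
(80/131) = +1 → QR.
(92/131) = -1 → non-residue.
(111/131) = -1 → non-residue.
(124/131) = -1 → non-residue.
Total quadratic residues among the 7: 2.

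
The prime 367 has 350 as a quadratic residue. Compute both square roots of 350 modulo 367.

Since 367 ≡ 3 (mod 4), a square root of 350 is 350^((367+1)/4) = 350^92 mod 367.
Repeated squaring: 350^2≡289, 350^4≡212, 350^8≡170, 350^16≡274, 350^32≡208, 350^64≡325 (mod 367).
350^92 = 350^(64+16+8+4) ≡ 215 (mod 367).
Check: 215² = 46225 ≡ 350 (mod 367). The two roots are 152 and 215.

152, 215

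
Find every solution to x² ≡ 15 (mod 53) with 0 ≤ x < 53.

11, 42

53 ≡ 1 (mod 4), so we find a root by search.
Trying successive values, 11² = 121 ≡ 15 (mod 53). The other root is 53 − 11 = 42.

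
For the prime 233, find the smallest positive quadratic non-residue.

3

(2/233) = +1, so 2 is a residue.
(3/233) = −1, so 3 is the smallest positive non-residue mod 233.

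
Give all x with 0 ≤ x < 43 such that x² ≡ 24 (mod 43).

Since 43 ≡ 3 (mod 4), a square root of 24 is 24^((43+1)/4) = 24^11 mod 43.
Repeated squaring: 24^2≡17, 24^4≡31, 24^8≡15 (mod 43).
24^11 = 24^(8+2+1) ≡ 14 (mod 43).
Check: 14² = 196 ≡ 24 (mod 43). The two roots are 14 and 29.

14, 29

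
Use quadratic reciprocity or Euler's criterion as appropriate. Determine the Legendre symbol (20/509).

Pull out 2^2: since 509 ≡ 5 (mod 8), (2/509) = -1, so (2/509)^2 = +1.
Reciprocity: 5 ≡ 1 and 509 ≡ 1 (mod 4), so (5/509) = +(509/5).
Reduce top mod 5: now compute (4/5).
Pull out 2^2: since 5 ≡ 5 (mod 8), (2/5) = -1, so (2/5)^2 = +1.
Reached (1/5) = 1. Collecting the sign flips along the way, the symbol is +1.

1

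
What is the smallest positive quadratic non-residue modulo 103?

(2/103) = +1, so 2 is a residue.
(3/103) = −1, so 3 is the smallest positive non-residue mod 103.

3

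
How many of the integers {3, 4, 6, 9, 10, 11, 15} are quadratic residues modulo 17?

(3/17) = -1 → non-residue.
(4/17) = +1 → QR.
(6/17) = -1 → non-residue.
(9/17) = +1 → QR.
(10/17) = -1 → non-residue.
(11/17) = -1 → non-residue.
(15/17) = +1 → QR.
Total quadratic residues among the 7: 3.

3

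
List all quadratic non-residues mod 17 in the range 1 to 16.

3,5,6,7,10,11,12,14

Square k = 1,…,8 (k and 17−k give the same square):
1²=1, 2²=4, 3²=9, 4²=16, 5²≡8, 6²≡2, 7²≡15, 8²≡13 (mod 17).
The residues are {1, 2, 4, 8, 9, 13, 15, 16}; the non-residues are the remaining 8 nonzero classes.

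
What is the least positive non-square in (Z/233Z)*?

3

(2/233) = +1, so 2 is a residue.
(3/233) = −1, so 3 is the smallest positive non-residue mod 233.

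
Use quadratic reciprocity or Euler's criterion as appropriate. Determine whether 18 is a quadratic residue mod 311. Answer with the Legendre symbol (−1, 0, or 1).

Pull out 2: since 311 ≡ 7 (mod 8), (2/311) = +1.
Reciprocity: 9 ≡ 1 and 311 ≡ 3 (mod 4), so (9/311) = +(311/9).
Reduce top mod 9: now compute (5/9).
Reciprocity: 5 ≡ 1 and 9 ≡ 1 (mod 4), so (5/9) = +(9/5).
Reduce top mod 5: now compute (4/5).
Pull out 2^2: since 5 ≡ 5 (mod 8), (2/5) = -1, so (2/5)^2 = +1.
Reached (1/5) = 1. Collecting the sign flips along the way, the symbol is +1.

1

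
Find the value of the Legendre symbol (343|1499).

Reciprocity: 343 ≡ 3 and 1499 ≡ 3 (mod 4), so (343/1499) = −(1499/343).
Reduce top mod 343: now compute (127/343).
Reciprocity: 127 ≡ 3 and 343 ≡ 3 (mod 4), so (127/343) = −(343/127).
Reduce top mod 127: now compute (89/127).
Reciprocity: 89 ≡ 1 and 127 ≡ 3 (mod 4), so (89/127) = +(127/89).
Reduce top mod 89: now compute (38/89).
Pull out 2: since 89 ≡ 1 (mod 8), (2/89) = +1.
Reciprocity: 19 ≡ 3 and 89 ≡ 1 (mod 4), so (19/89) = +(89/19).
Reduce top mod 19: now compute (13/19).
Reciprocity: 13 ≡ 1 and 19 ≡ 3 (mod 4), so (13/19) = +(19/13).
Reduce top mod 13: now compute (6/13).
Pull out 2: since 13 ≡ 5 (mod 8), (2/13) = -1.
Reciprocity: 3 ≡ 3 and 13 ≡ 1 (mod 4), so (3/13) = +(13/3).
Reduce top mod 3: now compute (1/3).
Reached (1/3) = 1. Collecting the sign flips along the way, the symbol is -1.

-1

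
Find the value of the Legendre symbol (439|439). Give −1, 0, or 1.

First reduce: 439 ≡ 0 (mod 439).
Top reduces to 0: gcd > 1, so the symbol is 0.

0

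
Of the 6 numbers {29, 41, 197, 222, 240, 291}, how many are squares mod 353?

(29/353) = +1 → QR.
(41/353) = +1 → QR.
(197/353) = +1 → QR.
(222/353) = +1 → QR.
(240/353) = +1 → QR.
(291/353) = -1 → non-residue.
Total quadratic residues among the 6: 5.

5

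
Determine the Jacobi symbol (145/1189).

0

Reciprocity: 145 ≡ 1 and 1189 ≡ 1 (mod 4), so (145/1189) = +(1189/145).
Reduce top mod 145: now compute (29/145).
Reciprocity: 29 ≡ 1 and 145 ≡ 1 (mod 4), so (29/145) = +(145/29).
Reduce top mod 29: now compute (0/29).
Top reduces to 0: gcd > 1, so the symbol is 0.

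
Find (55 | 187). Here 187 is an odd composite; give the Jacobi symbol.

0

Reciprocity: 55 ≡ 3 and 187 ≡ 3 (mod 4), so (55/187) = −(187/55).
Reduce top mod 55: now compute (22/55).
Pull out 2: since 55 ≡ 7 (mod 8), (2/55) = +1.
Reciprocity: 11 ≡ 3 and 55 ≡ 3 (mod 4), so (11/55) = −(55/11).
Reduce top mod 11: now compute (0/11).
Top reduces to 0: gcd > 1, so the symbol is 0.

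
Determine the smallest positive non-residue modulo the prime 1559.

17

(2/1559) = +1, so 2 is a residue.
(3/1559) = +1, so 3 is a residue.
(4/1559) = +1, so 4 is a residue.
(5/1559) = +1, so 5 is a residue.
(6/1559) = +1, so 6 is a residue.
(7/1559) = +1, so 7 is a residue.
(8/1559) = +1, so 8 is a residue.
(9/1559) = +1, so 9 is a residue.
(10/1559) = +1, so 10 is a residue.
(11/1559) = +1, so 11 is a residue.
(12/1559) = +1, so 12 is a residue.
(13/1559) = +1, so 13 is a residue.
(14/1559) = +1, so 14 is a residue.
(15/1559) = +1, so 15 is a residue.
(16/1559) = +1, so 16 is a residue.
(17/1559) = −1, so 17 is the smallest positive non-residue mod 1559.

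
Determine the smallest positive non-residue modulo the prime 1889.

3

(2/1889) = +1, so 2 is a residue.
(3/1889) = −1, so 3 is the smallest positive non-residue mod 1889.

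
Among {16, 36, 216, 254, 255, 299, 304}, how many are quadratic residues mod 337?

4

(16/337) = +1 → QR.
(36/337) = +1 → QR.
(216/337) = +1 → QR.
(254/337) = -1 → non-residue.
(255/337) = +1 → QR.
(299/337) = -1 → non-residue.
(304/337) = -1 → non-residue.
Total quadratic residues among the 7: 4.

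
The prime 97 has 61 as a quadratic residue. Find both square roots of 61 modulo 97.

97 ≡ 1 (mod 4), so we find a root by search.
Trying successive values, 35² = 1225 ≡ 61 (mod 97). The other root is 97 − 35 = 62.

35, 62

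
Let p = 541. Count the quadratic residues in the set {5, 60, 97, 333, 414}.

(5/541) = +1 → QR.
(60/541) = +1 → QR.
(97/541) = -1 → non-residue.
(333/541) = -1 → non-residue.
(414/541) = -1 → non-residue.
Total quadratic residues among the 5: 2.

2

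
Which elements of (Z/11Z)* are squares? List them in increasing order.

1 3 4 5 9

Square k = 1,…,5 (k and 11−k give the same square):
1²=1, 2²=4, 3²=9, 4²≡5, 5²≡3 (mod 11).
So the quadratic residues mod 11 are {1, 3, 4, 5, 9}.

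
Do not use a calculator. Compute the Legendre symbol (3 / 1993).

1

Reciprocity: 3 ≡ 3 and 1993 ≡ 1 (mod 4), so (3/1993) = +(1993/3).
Reduce top mod 3: now compute (1/3).
Reached (1/3) = 1. Collecting the sign flips along the way, the symbol is +1.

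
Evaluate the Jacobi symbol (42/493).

1

Pull out 2: since 493 ≡ 5 (mod 8), (2/493) = -1.
Reciprocity: 21 ≡ 1 and 493 ≡ 1 (mod 4), so (21/493) = +(493/21).
Reduce top mod 21: now compute (10/21).
Pull out 2: since 21 ≡ 5 (mod 8), (2/21) = -1.
Reciprocity: 5 ≡ 1 and 21 ≡ 1 (mod 4), so (5/21) = +(21/5).
Reduce top mod 5: now compute (1/5).
Reached (1/5) = 1. Collecting the sign flips along the way, the symbol is +1.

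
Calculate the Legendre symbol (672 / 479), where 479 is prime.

Euler's criterion: (672/479) ≡ 193^239 (mod 479).
193^2 ≡ 366 (mod 479)
193^4 ≡ 315 (mod 479)
193^8 ≡ 72 (mod 479)
193^16 ≡ 394 (mod 479)
193^32 ≡ 40 (mod 479)
193^64 ≡ 163 (mod 479)
193^128 ≡ 224 (mod 479)
193^239 = 193^(128+64+32+8+4+2+1) ≡ 1 (mod 479).
Result is 1, so (672/479) = 1.

1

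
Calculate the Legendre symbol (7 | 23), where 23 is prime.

Euler's criterion: (7/23) ≡ 7^11 (mod 23).
7^2 ≡ 3 (mod 23)
7^4 ≡ 9 (mod 23)
7^8 ≡ 12 (mod 23)
7^11 = 7^(8+2+1) ≡ 22 (mod 23).
Result is 22 ≡ −1, so (7/23) = −1.

-1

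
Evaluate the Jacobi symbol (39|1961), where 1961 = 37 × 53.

1

Reciprocity: 39 ≡ 3 and 1961 ≡ 1 (mod 4), so (39/1961) = +(1961/39).
Reduce top mod 39: now compute (11/39).
Reciprocity: 11 ≡ 3 and 39 ≡ 3 (mod 4), so (11/39) = −(39/11).
Reduce top mod 11: now compute (6/11).
Pull out 2: since 11 ≡ 3 (mod 8), (2/11) = -1.
Reciprocity: 3 ≡ 3 and 11 ≡ 3 (mod 4), so (3/11) = −(11/3).
Reduce top mod 3: now compute (2/3).
Pull out 2: since 3 ≡ 3 (mod 8), (2/3) = -1.
Reached (1/3) = 1. Collecting the sign flips along the way, the symbol is +1.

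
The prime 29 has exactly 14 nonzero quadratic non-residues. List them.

2, 3, 8, 10, 11, 12, 14, 15, 17, 18, 19, 21, 26, 27

Square k = 1,…,14 (k and 29−k give the same square):
1²=1, 2²=4, 3²=9, 4²=16, 5²=25, 6²≡7, 7²≡20, 8²≡6, 9²≡23, 10²≡13, 11²≡5, 12²≡28, 13²≡24, 14²≡22 (mod 29).
The residues are {1, 4, 5, 6, 7, 9, 13, 16, 20, 22, 23, 24, 25, 28}; the non-residues are the remaining 14 nonzero classes.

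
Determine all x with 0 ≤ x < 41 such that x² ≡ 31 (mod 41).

20, 21

41 ≡ 1 (mod 4), so we find a root by search.
Trying successive values, 20² = 400 ≡ 31 (mod 41). The other root is 41 − 20 = 21.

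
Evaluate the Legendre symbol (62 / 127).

1

Euler's criterion: (62/127) ≡ 62^63 (mod 127).
62^2 ≡ 34 (mod 127)
62^4 ≡ 13 (mod 127)
62^8 ≡ 42 (mod 127)
62^16 ≡ 113 (mod 127)
62^32 ≡ 69 (mod 127)
62^63 = 62^(32+16+8+4+2+1) ≡ 1 (mod 127).
Result is 1, so (62/127) = 1.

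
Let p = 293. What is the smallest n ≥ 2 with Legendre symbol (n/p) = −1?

(2/293) = −1, so 2 is the smallest positive non-residue mod 293.

2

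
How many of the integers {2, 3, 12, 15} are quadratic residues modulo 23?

3

(2/23) = +1 → QR.
(3/23) = +1 → QR.
(12/23) = +1 → QR.
(15/23) = -1 → non-residue.
Total quadratic residues among the 4: 3.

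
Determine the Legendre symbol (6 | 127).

Pull out 2: since 127 ≡ 7 (mod 8), (2/127) = +1.
Reciprocity: 3 ≡ 3 and 127 ≡ 3 (mod 4), so (3/127) = −(127/3).
Reduce top mod 3: now compute (1/3).
Reached (1/3) = 1. Collecting the sign flips along the way, the symbol is -1.

-1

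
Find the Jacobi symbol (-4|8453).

First reduce: -4 ≡ 8449 (mod 8453).
Reciprocity: 8449 ≡ 1 and 8453 ≡ 1 (mod 4), so (8449/8453) = +(8453/8449).
Reduce top mod 8449: now compute (4/8449).
Pull out 2^2: since 8449 ≡ 1 (mod 8), (2/8449) = +1, so (2/8449)^2 = +1.
Reached (1/8449) = 1. Collecting the sign flips along the way, the symbol is +1.

1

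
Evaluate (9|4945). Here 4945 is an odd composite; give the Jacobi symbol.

Reciprocity: 9 ≡ 1 and 4945 ≡ 1 (mod 4), so (9/4945) = +(4945/9).
Reduce top mod 9: now compute (4/9).
Pull out 2^2: since 9 ≡ 1 (mod 8), (2/9) = +1, so (2/9)^2 = +1.
Reached (1/9) = 1. Collecting the sign flips along the way, the symbol is +1.

1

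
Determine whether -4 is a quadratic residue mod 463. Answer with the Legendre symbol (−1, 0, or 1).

First reduce: -4 ≡ 459 (mod 463).
Reciprocity: 459 ≡ 3 and 463 ≡ 3 (mod 4), so (459/463) = −(463/459).
Reduce top mod 459: now compute (4/459).
Pull out 2^2: since 459 ≡ 3 (mod 8), (2/459) = -1, so (2/459)^2 = +1.
Reached (1/459) = 1. Collecting the sign flips along the way, the symbol is -1.

-1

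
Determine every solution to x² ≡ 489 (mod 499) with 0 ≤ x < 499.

143, 356

Since 499 ≡ 3 (mod 4), a square root of 489 is 489^((499+1)/4) = 489^125 mod 499.
Repeated squaring: 489^2≡100, 489^4≡20, 489^8≡400, 489^16≡320, 489^32≡105, 489^64≡47 (mod 499).
489^125 = 489^(64+32+16+8+4+1) ≡ 143 (mod 499).
Check: 143² = 20449 ≡ 489 (mod 499). The two roots are 143 and 356.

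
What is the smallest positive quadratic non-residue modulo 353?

3

(2/353) = +1, so 2 is a residue.
(3/353) = −1, so 3 is the smallest positive non-residue mod 353.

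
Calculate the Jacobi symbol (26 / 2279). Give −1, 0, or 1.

Pull out 2: since 2279 ≡ 7 (mod 8), (2/2279) = +1.
Reciprocity: 13 ≡ 1 and 2279 ≡ 3 (mod 4), so (13/2279) = +(2279/13).
Reduce top mod 13: now compute (4/13).
Pull out 2^2: since 13 ≡ 5 (mod 8), (2/13) = -1, so (2/13)^2 = +1.
Reached (1/13) = 1. Collecting the sign flips along the way, the symbol is +1.

1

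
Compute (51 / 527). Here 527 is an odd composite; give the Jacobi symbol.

Reciprocity: 51 ≡ 3 and 527 ≡ 3 (mod 4), so (51/527) = −(527/51).
Reduce top mod 51: now compute (17/51).
Reciprocity: 17 ≡ 1 and 51 ≡ 3 (mod 4), so (17/51) = +(51/17).
Reduce top mod 17: now compute (0/17).
Top reduces to 0: gcd > 1, so the symbol is 0.

0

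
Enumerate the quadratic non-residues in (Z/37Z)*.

2, 5, 6, 8, 13, 14, 15, 17, 18, 19, 20, 22, 23, 24, 29, 31, 32, 35

Square k = 1,…,18 (k and 37−k give the same square):
1²=1, 2²=4, 3²=9, 4²=16, 5²=25, 6²=36, 7²≡12, 8²≡27, 9²≡7, 10²≡26, 11²≡10, 12²≡33, 13²≡21, 14²≡11, 15²≡3, 16²≡34, 17²≡30, 18²≡28 (mod 37).
The residues are {1, 3, 4, 7, 9, 10, 11, 12, 16, 21, 25, 26, 27, 28, 30, 33, 34, 36}; the non-residues are the remaining 18 nonzero classes.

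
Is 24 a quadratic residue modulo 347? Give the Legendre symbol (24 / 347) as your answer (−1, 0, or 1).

Pull out 2^3: since 347 ≡ 3 (mod 8), (2/347) = -1, so (2/347)^3 = -1.
Reciprocity: 3 ≡ 3 and 347 ≡ 3 (mod 4), so (3/347) = −(347/3).
Reduce top mod 3: now compute (2/3).
Pull out 2: since 3 ≡ 3 (mod 8), (2/3) = -1.
Reached (1/3) = 1. Collecting the sign flips along the way, the symbol is -1.

-1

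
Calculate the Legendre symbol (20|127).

-1

Euler's criterion: (20/127) ≡ 20^63 (mod 127).
20^2 ≡ 19 (mod 127)
20^4 ≡ 107 (mod 127)
20^8 ≡ 19 (mod 127)
20^16 ≡ 107 (mod 127)
20^32 ≡ 19 (mod 127)
20^63 = 20^(32+16+8+4+2+1) ≡ 126 (mod 127).
Result is 126 ≡ −1, so (20/127) = −1.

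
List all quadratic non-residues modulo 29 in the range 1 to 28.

2,3,8,10,11,12,14,15,17,18,19,21,26,27

Square k = 1,…,14 (k and 29−k give the same square):
1²=1, 2²=4, 3²=9, 4²=16, 5²=25, 6²≡7, 7²≡20, 8²≡6, 9²≡23, 10²≡13, 11²≡5, 12²≡28, 13²≡24, 14²≡22 (mod 29).
The residues are {1, 4, 5, 6, 7, 9, 13, 16, 20, 22, 23, 24, 25, 28}; the non-residues are the remaining 14 nonzero classes.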